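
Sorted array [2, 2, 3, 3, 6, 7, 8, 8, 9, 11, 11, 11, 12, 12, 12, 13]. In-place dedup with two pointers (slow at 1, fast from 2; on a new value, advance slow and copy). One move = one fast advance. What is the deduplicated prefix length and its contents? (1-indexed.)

length 9; prefix = [2, 3, 6, 7, 8, 9, 11, 12, 13]

slow=1 fast=2: a[fast]=2=a[slow] dup, fast++
slow=1 fast=3: a[fast]=3≠a[slow]=2 write a[2]=3, slow++,fast++
slow=2 fast=4: a[fast]=3=a[slow] dup, fast++
slow=2 fast=5: a[fast]=6≠a[slow]=3 write a[3]=6, slow++,fast++
slow=3 fast=6: a[fast]=7≠a[slow]=6 write a[4]=7, slow++,fast++
slow=4 fast=7: a[fast]=8≠a[slow]=7 write a[5]=8, slow++,fast++
slow=5 fast=8: a[fast]=8=a[slow] dup, fast++
slow=5 fast=9: a[fast]=9≠a[slow]=8 write a[6]=9, slow++,fast++
slow=6 fast=10: a[fast]=11≠a[slow]=9 write a[7]=11, slow++,fast++
slow=7 fast=11: a[fast]=11=a[slow] dup, fast++
slow=7 fast=12: a[fast]=11=a[slow] dup, fast++
slow=7 fast=13: a[fast]=12≠a[slow]=11 write a[8]=12, slow++,fast++
slow=8 fast=14: a[fast]=12=a[slow] dup, fast++
slow=8 fast=15: a[fast]=12=a[slow] dup, fast++
slow=8 fast=16: a[fast]=13≠a[slow]=12 write a[9]=13, slow++,fast++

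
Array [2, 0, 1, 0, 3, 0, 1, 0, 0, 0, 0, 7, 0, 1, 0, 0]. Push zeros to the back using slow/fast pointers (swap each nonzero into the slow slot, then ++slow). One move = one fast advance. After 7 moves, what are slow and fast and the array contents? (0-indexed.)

(s=0,f=0) a[fast]=2≠0 swap→a[0]=2 → slow++,fast++
(s=1,f=1) a[fast]=0 → fast++
(s=1,f=2) a[fast]=1≠0 swap→a[1]=1 → slow++,fast++
(s=2,f=3) a[fast]=0 → fast++
(s=2,f=4) a[fast]=3≠0 swap→a[2]=3 → slow++,fast++
(s=3,f=5) a[fast]=0 → fast++
(s=3,f=6) a[fast]=1≠0 swap→a[3]=1 → slow++,fast++

slow=4, fast=7, a=[2, 1, 3, 1, 0, 0, 0, 0, 0, 0, 0, 7, 0, 1, 0, 0]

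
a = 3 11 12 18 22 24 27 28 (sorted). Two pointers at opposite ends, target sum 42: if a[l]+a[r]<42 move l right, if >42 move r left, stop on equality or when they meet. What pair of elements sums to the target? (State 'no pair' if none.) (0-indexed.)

(18, 24)

[0,7] 3+28=31 <42 → l++
[1,7] 11+28=39 <42 → l++
[2,7] 12+28=40 <42 → l++
[3,7] 18+28=46 >42 → r--
[3,6] 18+27=45 >42 → r--
[3,5] 18+24=42 → found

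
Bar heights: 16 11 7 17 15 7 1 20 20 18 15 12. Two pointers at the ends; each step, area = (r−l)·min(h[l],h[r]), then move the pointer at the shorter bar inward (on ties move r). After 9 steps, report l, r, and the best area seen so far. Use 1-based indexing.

l=1 r=12: min(16,12)*11=132 best=132 *, r--
l=1 r=11: min(16,15)*10=150 best=150 *, r--
l=1 r=10: min(16,18)*9=144 best=150, l++
l=2 r=10: min(11,18)*8=88 best=150, l++
l=3 r=10: min(7,18)*7=49 best=150, l++
l=4 r=10: min(17,18)*6=102 best=150, l++
l=5 r=10: min(15,18)*5=75 best=150, l++
l=6 r=10: min(7,18)*4=28 best=150, l++
l=7 r=10: min(1,18)*3=3 best=150, l++

l=8, r=10, best area=150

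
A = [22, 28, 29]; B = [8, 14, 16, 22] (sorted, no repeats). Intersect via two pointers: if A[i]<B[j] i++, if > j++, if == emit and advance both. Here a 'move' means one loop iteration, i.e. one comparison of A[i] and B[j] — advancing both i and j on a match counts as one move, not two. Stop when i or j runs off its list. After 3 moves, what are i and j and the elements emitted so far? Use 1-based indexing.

i=1, j=4, emitted=[]

i=1 j=1: 22>8, j++
i=1 j=2: 22>14, j++
i=1 j=3: 22>16, j++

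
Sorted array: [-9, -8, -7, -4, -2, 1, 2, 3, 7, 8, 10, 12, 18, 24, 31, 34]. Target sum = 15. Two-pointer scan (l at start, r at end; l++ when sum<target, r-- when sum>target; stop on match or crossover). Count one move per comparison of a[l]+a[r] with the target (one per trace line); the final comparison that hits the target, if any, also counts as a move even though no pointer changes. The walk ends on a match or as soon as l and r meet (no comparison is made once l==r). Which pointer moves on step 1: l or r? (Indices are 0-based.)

[0,15] -9+34=25 >15 → r--

r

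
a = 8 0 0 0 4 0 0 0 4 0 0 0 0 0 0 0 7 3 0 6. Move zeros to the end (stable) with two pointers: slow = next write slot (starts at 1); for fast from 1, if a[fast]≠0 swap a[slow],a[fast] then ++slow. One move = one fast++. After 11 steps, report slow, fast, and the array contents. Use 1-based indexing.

slow=4, fast=12, a=[8, 4, 4, 0, 0, 0, 0, 0, 0, 0, 0, 0, 0, 0, 0, 0, 7, 3, 0, 6]

slow=1 fast=1: a[fast]=8≠0 swap→a[1]=8, slow++,fast++
slow=2 fast=2: a[fast]=0, fast++
slow=2 fast=3: a[fast]=0, fast++
slow=2 fast=4: a[fast]=0, fast++
slow=2 fast=5: a[fast]=4≠0 swap→a[2]=4, slow++,fast++
slow=3 fast=6: a[fast]=0, fast++
slow=3 fast=7: a[fast]=0, fast++
slow=3 fast=8: a[fast]=0, fast++
slow=3 fast=9: a[fast]=4≠0 swap→a[3]=4, slow++,fast++
slow=4 fast=10: a[fast]=0, fast++
slow=4 fast=11: a[fast]=0, fast++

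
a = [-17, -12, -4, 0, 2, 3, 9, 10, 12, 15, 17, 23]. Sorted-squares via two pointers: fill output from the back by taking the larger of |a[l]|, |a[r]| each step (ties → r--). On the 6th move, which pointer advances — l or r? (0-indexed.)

l=0 r=11: |-17|<=|23| out[11]=529, r--
l=0 r=10: |-17|<=|17| out[10]=289, r--
l=0 r=9: |-17|>|15| out[9]=289, l++
l=1 r=9: |-12|<=|15| out[8]=225, r--
l=1 r=8: |-12|<=|12| out[7]=144, r--
l=1 r=7: |-12|>|10| out[6]=144, l++

l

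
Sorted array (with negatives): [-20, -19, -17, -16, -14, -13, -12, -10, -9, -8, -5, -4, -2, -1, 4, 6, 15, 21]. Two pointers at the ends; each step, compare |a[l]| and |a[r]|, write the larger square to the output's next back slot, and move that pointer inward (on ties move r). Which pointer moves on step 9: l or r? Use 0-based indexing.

l

[0,17] |-20|<=|21| out[17]=441 → r--
[0,16] |-20|>|15| out[16]=400 → l++
[1,16] |-19|>|15| out[15]=361 → l++
[2,16] |-17|>|15| out[14]=289 → l++
[3,16] |-16|>|15| out[13]=256 → l++
[4,16] |-14|<=|15| out[12]=225 → r--
[4,15] |-14|>|6| out[11]=196 → l++
[5,15] |-13|>|6| out[10]=169 → l++
[6,15] |-12|>|6| out[9]=144 → l++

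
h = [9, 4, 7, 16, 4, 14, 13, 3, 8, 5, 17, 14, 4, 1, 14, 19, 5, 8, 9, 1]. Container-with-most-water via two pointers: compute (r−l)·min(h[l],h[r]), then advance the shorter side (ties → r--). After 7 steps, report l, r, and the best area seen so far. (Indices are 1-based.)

l=4, r=16, best area=162

l=1 r=20: min(9,1)*19=19 best=19 *, r--
l=1 r=19: min(9,9)*18=162 best=162 *, r--
l=1 r=18: min(9,8)*17=136 best=162, r--
l=1 r=17: min(9,5)*16=80 best=162, r--
l=1 r=16: min(9,19)*15=135 best=162, l++
l=2 r=16: min(4,19)*14=56 best=162, l++
l=3 r=16: min(7,19)*13=91 best=162, l++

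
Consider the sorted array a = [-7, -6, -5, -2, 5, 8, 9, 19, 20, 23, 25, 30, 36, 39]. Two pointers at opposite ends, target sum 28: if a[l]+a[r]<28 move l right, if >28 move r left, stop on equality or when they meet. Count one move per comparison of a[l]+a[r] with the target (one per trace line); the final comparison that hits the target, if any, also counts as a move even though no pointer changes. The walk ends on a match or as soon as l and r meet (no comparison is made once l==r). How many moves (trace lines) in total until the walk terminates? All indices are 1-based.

6 moves

l=1 r=14: -7+39=32 >28, r--
l=1 r=13: -7+36=29 >28, r--
l=1 r=12: -7+30=23 <28, l++
l=2 r=12: -6+30=24 <28, l++
l=3 r=12: -5+30=25 <28, l++
l=4 r=12: -2+30=28, found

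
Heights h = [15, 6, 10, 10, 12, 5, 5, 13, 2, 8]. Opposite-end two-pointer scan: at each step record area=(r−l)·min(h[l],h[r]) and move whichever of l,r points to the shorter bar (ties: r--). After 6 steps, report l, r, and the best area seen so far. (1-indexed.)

l=1, r=4, best area=91

[1,10] min(15,8)*9=72 best=72 * → r--
[1,9] min(15,2)*8=16 best=72 → r--
[1,8] min(15,13)*7=91 best=91 * → r--
[1,7] min(15,5)*6=30 best=91 → r--
[1,6] min(15,5)*5=25 best=91 → r--
[1,5] min(15,12)*4=48 best=91 → r--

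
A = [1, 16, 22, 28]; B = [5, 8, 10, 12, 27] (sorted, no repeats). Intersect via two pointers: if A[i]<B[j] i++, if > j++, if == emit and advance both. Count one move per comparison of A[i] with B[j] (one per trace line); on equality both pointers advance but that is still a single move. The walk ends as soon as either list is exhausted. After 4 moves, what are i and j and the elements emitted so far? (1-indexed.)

i=1 j=1: 1<5, i++
i=2 j=1: 16>5, j++
i=2 j=2: 16>8, j++
i=2 j=3: 16>10, j++

i=2, j=4, emitted=[]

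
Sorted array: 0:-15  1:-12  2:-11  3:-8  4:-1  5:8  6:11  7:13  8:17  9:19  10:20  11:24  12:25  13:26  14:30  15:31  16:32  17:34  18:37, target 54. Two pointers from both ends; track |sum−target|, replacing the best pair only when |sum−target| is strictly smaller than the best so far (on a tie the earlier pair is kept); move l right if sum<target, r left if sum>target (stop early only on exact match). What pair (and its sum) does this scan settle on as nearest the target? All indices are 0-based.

pair (17, 37) with sum 54 (|Δ|=0)

l=0 r=18: -15+37=22 d=32 *, l++
l=1 r=18: -12+37=25 d=29 *, l++
l=2 r=18: -11+37=26 d=28 *, l++
l=3 r=18: -8+37=29 d=25 *, l++
l=4 r=18: -1+37=36 d=18 *, l++
l=5 r=18: 8+37=45 d=9 *, l++
l=6 r=18: 11+37=48 d=6 *, l++
l=7 r=18: 13+37=50 d=4 *, l++
l=8 r=18: 17+37=54 d=0 *, stop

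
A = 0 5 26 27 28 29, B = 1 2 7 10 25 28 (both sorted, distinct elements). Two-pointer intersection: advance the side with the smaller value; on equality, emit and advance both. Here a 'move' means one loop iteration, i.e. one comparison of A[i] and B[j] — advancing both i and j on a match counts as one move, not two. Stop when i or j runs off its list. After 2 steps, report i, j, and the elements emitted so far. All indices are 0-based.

i=1, j=1, emitted=[]

i=0 j=0: 0<1, i++
i=1 j=0: 5>1, j++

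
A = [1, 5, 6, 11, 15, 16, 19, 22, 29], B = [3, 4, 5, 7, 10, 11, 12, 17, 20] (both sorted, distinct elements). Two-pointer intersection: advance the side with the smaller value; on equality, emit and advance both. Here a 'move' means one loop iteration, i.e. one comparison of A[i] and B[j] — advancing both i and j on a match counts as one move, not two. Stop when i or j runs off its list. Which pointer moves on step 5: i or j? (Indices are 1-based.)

i=1 j=1: 1<3, i++
i=2 j=1: 5>3, j++
i=2 j=2: 5>4, j++
i=2 j=3: 5==5 emit, i++,j++
i=3 j=4: 6<7, i++

i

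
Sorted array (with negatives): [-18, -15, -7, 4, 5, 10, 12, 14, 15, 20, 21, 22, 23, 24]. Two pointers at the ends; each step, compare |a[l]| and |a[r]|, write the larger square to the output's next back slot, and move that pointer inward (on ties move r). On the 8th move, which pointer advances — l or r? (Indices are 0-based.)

[0,13] |-18|<=|24| out[13]=576 → r--
[0,12] |-18|<=|23| out[12]=529 → r--
[0,11] |-18|<=|22| out[11]=484 → r--
[0,10] |-18|<=|21| out[10]=441 → r--
[0,9] |-18|<=|20| out[9]=400 → r--
[0,8] |-18|>|15| out[8]=324 → l++
[1,8] |-15|<=|15| out[7]=225 → r--
[1,7] |-15|>|14| out[6]=225 → l++

l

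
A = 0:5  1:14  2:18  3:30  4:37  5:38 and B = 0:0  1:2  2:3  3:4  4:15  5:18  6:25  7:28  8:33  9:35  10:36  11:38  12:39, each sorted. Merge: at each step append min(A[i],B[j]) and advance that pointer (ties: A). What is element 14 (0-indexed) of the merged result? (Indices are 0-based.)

merged[14] = 36

i=0 j=0: A[i]=5>B[j]=0 take 0, j++
i=0 j=1: A[i]=5>B[j]=2 take 2, j++
i=0 j=2: A[i]=5>B[j]=3 take 3, j++
i=0 j=3: A[i]=5>B[j]=4 take 4, j++
i=0 j=4: A[i]=5<=B[j]=15 take 5, i++
i=1 j=4: A[i]=14<=B[j]=15 take 14, i++
i=2 j=4: A[i]=18>B[j]=15 take 15, j++
i=2 j=5: A[i]=18<=B[j]=18 take 18, i++
i=3 j=5: A[i]=30>B[j]=18 take 18, j++
i=3 j=6: A[i]=30>B[j]=25 take 25, j++
i=3 j=7: A[i]=30>B[j]=28 take 28, j++
i=3 j=8: A[i]=30<=B[j]=33 take 30, i++
i=4 j=8: A[i]=37>B[j]=33 take 33, j++
i=4 j=9: A[i]=37>B[j]=35 take 35, j++
i=4 j=10: A[i]=37>B[j]=36 take 36, j++
i=4 j=11: A[i]=37<=B[j]=38 take 37, i++
i=5 j=11: A[i]=38<=B[j]=38 take 38, i++
i=6 j=11: A done, take B[j]=38, j++
i=6 j=12: A done, take B[j]=39, j++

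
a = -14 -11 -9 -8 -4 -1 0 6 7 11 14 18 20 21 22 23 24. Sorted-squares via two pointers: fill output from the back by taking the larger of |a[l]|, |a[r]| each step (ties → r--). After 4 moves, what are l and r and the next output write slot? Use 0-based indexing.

l=0 r=16: |-14|<=|24| out[16]=576, r--
l=0 r=15: |-14|<=|23| out[15]=529, r--
l=0 r=14: |-14|<=|22| out[14]=484, r--
l=0 r=13: |-14|<=|21| out[13]=441, r--

l=0, r=12, next write slot=12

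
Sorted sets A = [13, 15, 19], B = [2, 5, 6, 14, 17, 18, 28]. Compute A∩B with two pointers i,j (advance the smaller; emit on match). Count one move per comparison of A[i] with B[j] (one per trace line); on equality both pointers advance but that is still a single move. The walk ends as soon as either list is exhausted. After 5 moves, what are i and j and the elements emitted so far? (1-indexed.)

[i=1,j=1] 13>2 → j++
[i=1,j=2] 13>5 → j++
[i=1,j=3] 13>6 → j++
[i=1,j=4] 13<14 → i++
[i=2,j=4] 15>14 → j++

i=2, j=5, emitted=[]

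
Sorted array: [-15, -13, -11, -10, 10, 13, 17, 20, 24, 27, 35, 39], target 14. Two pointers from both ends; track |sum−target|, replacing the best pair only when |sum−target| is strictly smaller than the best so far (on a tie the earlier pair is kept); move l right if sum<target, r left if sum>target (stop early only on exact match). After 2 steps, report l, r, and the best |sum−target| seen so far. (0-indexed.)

l=0 r=11: -15+39=24 d=10 *, r--
l=0 r=10: -15+35=20 d=6 *, r--

l=0, r=9, best |Δ|=6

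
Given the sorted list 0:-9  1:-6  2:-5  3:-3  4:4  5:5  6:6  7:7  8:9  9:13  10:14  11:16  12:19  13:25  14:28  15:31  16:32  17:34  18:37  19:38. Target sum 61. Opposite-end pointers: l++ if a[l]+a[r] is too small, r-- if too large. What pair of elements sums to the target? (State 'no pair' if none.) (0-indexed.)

l=0 r=19: -9+38=29 <61, l++
l=1 r=19: -6+38=32 <61, l++
l=2 r=19: -5+38=33 <61, l++
l=3 r=19: -3+38=35 <61, l++
l=4 r=19: 4+38=42 <61, l++
l=5 r=19: 5+38=43 <61, l++
l=6 r=19: 6+38=44 <61, l++
l=7 r=19: 7+38=45 <61, l++
l=8 r=19: 9+38=47 <61, l++
l=9 r=19: 13+38=51 <61, l++
l=10 r=19: 14+38=52 <61, l++
l=11 r=19: 16+38=54 <61, l++
l=12 r=19: 19+38=57 <61, l++
l=13 r=19: 25+38=63 >61, r--
l=13 r=18: 25+37=62 >61, r--
l=13 r=17: 25+34=59 <61, l++
l=14 r=17: 28+34=62 >61, r--
l=14 r=16: 28+32=60 <61, l++
l=15 r=16: 31+32=63 >61, r--

no pair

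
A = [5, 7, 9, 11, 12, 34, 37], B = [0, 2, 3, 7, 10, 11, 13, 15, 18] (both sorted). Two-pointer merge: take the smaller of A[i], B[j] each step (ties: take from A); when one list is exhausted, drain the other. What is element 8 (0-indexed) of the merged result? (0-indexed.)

merged[8] = 11

i=0 j=0: A[i]=5>B[j]=0 take 0, j++
i=0 j=1: A[i]=5>B[j]=2 take 2, j++
i=0 j=2: A[i]=5>B[j]=3 take 3, j++
i=0 j=3: A[i]=5<=B[j]=7 take 5, i++
i=1 j=3: A[i]=7<=B[j]=7 take 7, i++
i=2 j=3: A[i]=9>B[j]=7 take 7, j++
i=2 j=4: A[i]=9<=B[j]=10 take 9, i++
i=3 j=4: A[i]=11>B[j]=10 take 10, j++
i=3 j=5: A[i]=11<=B[j]=11 take 11, i++
i=4 j=5: A[i]=12>B[j]=11 take 11, j++
i=4 j=6: A[i]=12<=B[j]=13 take 12, i++
i=5 j=6: A[i]=34>B[j]=13 take 13, j++
i=5 j=7: A[i]=34>B[j]=15 take 15, j++
i=5 j=8: A[i]=34>B[j]=18 take 18, j++
i=5 j=9: B done, take A[i]=34, i++
i=6 j=9: B done, take A[i]=37, i++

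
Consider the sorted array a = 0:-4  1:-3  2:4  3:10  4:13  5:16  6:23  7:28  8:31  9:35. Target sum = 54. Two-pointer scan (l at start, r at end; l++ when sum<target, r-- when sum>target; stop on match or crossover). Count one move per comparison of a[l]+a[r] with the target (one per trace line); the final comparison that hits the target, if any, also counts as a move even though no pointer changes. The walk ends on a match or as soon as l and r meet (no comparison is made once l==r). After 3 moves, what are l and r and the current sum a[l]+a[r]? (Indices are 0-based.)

l=0 r=9: -4+35=31 <54, l++
l=1 r=9: -3+35=32 <54, l++
l=2 r=9: 4+35=39 <54, l++

l=3, r=9, sum=45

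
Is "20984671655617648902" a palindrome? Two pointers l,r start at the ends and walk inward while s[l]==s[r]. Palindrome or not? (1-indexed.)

palindrome

l=1 r=20: '2'=='2', l++,r--
l=2 r=19: '0'=='0', l++,r--
l=3 r=18: '9'=='9', l++,r--
l=4 r=17: '8'=='8', l++,r--
l=5 r=16: '4'=='4', l++,r--
l=6 r=15: '6'=='6', l++,r--
l=7 r=14: '7'=='7', l++,r--
l=8 r=13: '1'=='1', l++,r--
l=9 r=12: '6'=='6', l++,r--
l=10 r=11: '5'=='5', l++,r--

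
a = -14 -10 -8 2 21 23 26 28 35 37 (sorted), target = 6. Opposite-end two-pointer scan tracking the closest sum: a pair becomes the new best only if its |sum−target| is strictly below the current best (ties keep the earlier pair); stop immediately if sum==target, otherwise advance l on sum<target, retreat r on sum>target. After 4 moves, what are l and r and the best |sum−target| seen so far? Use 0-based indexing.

l=0, r=5, best |Δ|=6

l=0 r=9: -14+37=23 d=17 *, r--
l=0 r=8: -14+35=21 d=15 *, r--
l=0 r=7: -14+28=14 d=8 *, r--
l=0 r=6: -14+26=12 d=6 *, r--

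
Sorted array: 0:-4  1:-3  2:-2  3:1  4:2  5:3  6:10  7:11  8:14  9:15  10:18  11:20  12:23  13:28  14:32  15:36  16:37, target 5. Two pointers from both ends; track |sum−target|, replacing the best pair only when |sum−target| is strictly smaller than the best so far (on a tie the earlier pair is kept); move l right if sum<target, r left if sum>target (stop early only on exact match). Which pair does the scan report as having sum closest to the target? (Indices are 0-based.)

pair (2, 3) with sum 5 (|Δ|=0)

[0,16] -4+37=33 d=28 * → r--
[0,15] -4+36=32 d=27 * → r--
[0,14] -4+32=28 d=23 * → r--
[0,13] -4+28=24 d=19 * → r--
[0,12] -4+23=19 d=14 * → r--
[0,11] -4+20=16 d=11 * → r--
[0,10] -4+18=14 d=9 * → r--
[0,9] -4+15=11 d=6 * → r--
[0,8] -4+14=10 d=5 * → r--
[0,7] -4+11=7 d=2 * → r--
[0,6] -4+10=6 d=1 * → r--
[0,5] -4+3=-1 d=6 → l++
[1,5] -3+3=0 d=5 → l++
[2,5] -2+3=1 d=4 → l++
[3,5] 1+3=4 d=1 → l++
[4,5] 2+3=5 d=0 * → stop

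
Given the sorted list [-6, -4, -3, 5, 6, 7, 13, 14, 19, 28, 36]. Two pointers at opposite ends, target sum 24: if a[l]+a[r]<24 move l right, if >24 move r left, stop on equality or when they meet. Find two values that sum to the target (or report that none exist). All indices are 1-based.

(-4, 28)

l=1 r=11: -6+36=30 >24, r--
l=1 r=10: -6+28=22 <24, l++
l=2 r=10: -4+28=24, found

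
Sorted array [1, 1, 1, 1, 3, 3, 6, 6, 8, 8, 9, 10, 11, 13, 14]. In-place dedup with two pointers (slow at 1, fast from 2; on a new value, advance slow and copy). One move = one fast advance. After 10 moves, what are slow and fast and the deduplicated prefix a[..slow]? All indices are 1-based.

slow=5, fast=12, prefix=[1, 3, 6, 8, 9]

slow=1 fast=2: a[fast]=1=a[slow] dup, fast++
slow=1 fast=3: a[fast]=1=a[slow] dup, fast++
slow=1 fast=4: a[fast]=1=a[slow] dup, fast++
slow=1 fast=5: a[fast]=3≠a[slow]=1 write a[2]=3, slow++,fast++
slow=2 fast=6: a[fast]=3=a[slow] dup, fast++
slow=2 fast=7: a[fast]=6≠a[slow]=3 write a[3]=6, slow++,fast++
slow=3 fast=8: a[fast]=6=a[slow] dup, fast++
slow=3 fast=9: a[fast]=8≠a[slow]=6 write a[4]=8, slow++,fast++
slow=4 fast=10: a[fast]=8=a[slow] dup, fast++
slow=4 fast=11: a[fast]=9≠a[slow]=8 write a[5]=9, slow++,fast++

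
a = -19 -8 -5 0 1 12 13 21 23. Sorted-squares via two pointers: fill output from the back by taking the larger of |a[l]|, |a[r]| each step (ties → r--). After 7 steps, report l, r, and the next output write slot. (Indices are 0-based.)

l=3, r=4, next write slot=1

l=0 r=8: |-19|<=|23| out[8]=529, r--
l=0 r=7: |-19|<=|21| out[7]=441, r--
l=0 r=6: |-19|>|13| out[6]=361, l++
l=1 r=6: |-8|<=|13| out[5]=169, r--
l=1 r=5: |-8|<=|12| out[4]=144, r--
l=1 r=4: |-8|>|1| out[3]=64, l++
l=2 r=4: |-5|>|1| out[2]=25, l++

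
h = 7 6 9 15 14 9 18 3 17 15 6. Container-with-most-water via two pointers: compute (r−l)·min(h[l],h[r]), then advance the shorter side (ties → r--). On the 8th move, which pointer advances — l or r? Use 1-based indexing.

[1,11] min(7,6)*10=60 best=60 * → r--
[1,10] min(7,15)*9=63 best=63 * → l++
[2,10] min(6,15)*8=48 best=63 → l++
[3,10] min(9,15)*7=63 best=63 → l++
[4,10] min(15,15)*6=90 best=90 * → r--
[4,9] min(15,17)*5=75 best=90 → l++
[5,9] min(14,17)*4=56 best=90 → l++
[6,9] min(9,17)*3=27 best=90 → l++

l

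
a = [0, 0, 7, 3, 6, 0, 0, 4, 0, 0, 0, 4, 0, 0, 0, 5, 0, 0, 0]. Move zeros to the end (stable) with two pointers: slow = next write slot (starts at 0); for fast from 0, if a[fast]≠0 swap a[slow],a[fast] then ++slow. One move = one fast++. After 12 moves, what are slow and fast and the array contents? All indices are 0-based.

slow=5, fast=12, a=[7, 3, 6, 4, 4, 0, 0, 0, 0, 0, 0, 0, 0, 0, 0, 5, 0, 0, 0]

(s=0,f=0) a[fast]=0 → fast++
(s=0,f=1) a[fast]=0 → fast++
(s=0,f=2) a[fast]=7≠0 swap→a[0]=7 → slow++,fast++
(s=1,f=3) a[fast]=3≠0 swap→a[1]=3 → slow++,fast++
(s=2,f=4) a[fast]=6≠0 swap→a[2]=6 → slow++,fast++
(s=3,f=5) a[fast]=0 → fast++
(s=3,f=6) a[fast]=0 → fast++
(s=3,f=7) a[fast]=4≠0 swap→a[3]=4 → slow++,fast++
(s=4,f=8) a[fast]=0 → fast++
(s=4,f=9) a[fast]=0 → fast++
(s=4,f=10) a[fast]=0 → fast++
(s=4,f=11) a[fast]=4≠0 swap→a[4]=4 → slow++,fast++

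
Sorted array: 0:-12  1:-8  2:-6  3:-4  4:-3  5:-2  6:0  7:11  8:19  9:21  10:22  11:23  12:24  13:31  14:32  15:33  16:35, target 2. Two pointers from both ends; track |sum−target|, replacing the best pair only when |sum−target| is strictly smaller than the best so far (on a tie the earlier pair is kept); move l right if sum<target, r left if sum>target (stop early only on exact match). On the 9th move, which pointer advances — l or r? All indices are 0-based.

[0,16] -12+35=23 d=21 * → r--
[0,15] -12+33=21 d=19 * → r--
[0,14] -12+32=20 d=18 * → r--
[0,13] -12+31=19 d=17 * → r--
[0,12] -12+24=12 d=10 * → r--
[0,11] -12+23=11 d=9 * → r--
[0,10] -12+22=10 d=8 * → r--
[0,9] -12+21=9 d=7 * → r--
[0,8] -12+19=7 d=5 * → r--

r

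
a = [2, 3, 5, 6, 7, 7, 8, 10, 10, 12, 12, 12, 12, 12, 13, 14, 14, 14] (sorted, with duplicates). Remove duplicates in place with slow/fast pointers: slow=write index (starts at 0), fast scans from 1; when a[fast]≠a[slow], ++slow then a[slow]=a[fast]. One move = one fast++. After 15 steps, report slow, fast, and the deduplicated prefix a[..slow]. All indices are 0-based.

slow=9, fast=16, prefix=[2, 3, 5, 6, 7, 8, 10, 12, 13, 14]

slow=0 fast=1: a[fast]=3≠a[slow]=2 write a[1]=3, slow++,fast++
slow=1 fast=2: a[fast]=5≠a[slow]=3 write a[2]=5, slow++,fast++
slow=2 fast=3: a[fast]=6≠a[slow]=5 write a[3]=6, slow++,fast++
slow=3 fast=4: a[fast]=7≠a[slow]=6 write a[4]=7, slow++,fast++
slow=4 fast=5: a[fast]=7=a[slow] dup, fast++
slow=4 fast=6: a[fast]=8≠a[slow]=7 write a[5]=8, slow++,fast++
slow=5 fast=7: a[fast]=10≠a[slow]=8 write a[6]=10, slow++,fast++
slow=6 fast=8: a[fast]=10=a[slow] dup, fast++
slow=6 fast=9: a[fast]=12≠a[slow]=10 write a[7]=12, slow++,fast++
slow=7 fast=10: a[fast]=12=a[slow] dup, fast++
slow=7 fast=11: a[fast]=12=a[slow] dup, fast++
slow=7 fast=12: a[fast]=12=a[slow] dup, fast++
slow=7 fast=13: a[fast]=12=a[slow] dup, fast++
slow=7 fast=14: a[fast]=13≠a[slow]=12 write a[8]=13, slow++,fast++
slow=8 fast=15: a[fast]=14≠a[slow]=13 write a[9]=14, slow++,fast++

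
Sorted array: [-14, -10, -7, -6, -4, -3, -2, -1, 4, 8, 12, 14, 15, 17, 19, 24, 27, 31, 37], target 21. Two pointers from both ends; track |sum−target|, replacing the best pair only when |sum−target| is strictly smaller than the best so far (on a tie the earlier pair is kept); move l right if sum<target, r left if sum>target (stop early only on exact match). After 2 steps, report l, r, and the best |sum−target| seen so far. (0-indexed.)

l=0 r=18: -14+37=23 d=2 *, r--
l=0 r=17: -14+31=17 d=4, l++

l=1, r=17, best |Δ|=2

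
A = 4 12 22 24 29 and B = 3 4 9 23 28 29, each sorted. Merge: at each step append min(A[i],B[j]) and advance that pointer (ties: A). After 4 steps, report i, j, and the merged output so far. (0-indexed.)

[i=0,j=0] A[i]=4>B[j]=3 take 3 → j++
[i=0,j=1] A[i]=4<=B[j]=4 take 4 → i++
[i=1,j=1] A[i]=12>B[j]=4 take 4 → j++
[i=1,j=2] A[i]=12>B[j]=9 take 9 → j++

i=1, j=3, merged so far=[3, 4, 4, 9]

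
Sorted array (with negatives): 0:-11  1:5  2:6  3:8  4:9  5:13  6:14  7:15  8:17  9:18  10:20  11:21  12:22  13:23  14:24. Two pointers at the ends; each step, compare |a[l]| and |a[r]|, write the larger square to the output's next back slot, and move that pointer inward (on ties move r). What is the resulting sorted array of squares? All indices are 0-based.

l=0 r=14: |-11|<=|24| out[14]=576, r--
l=0 r=13: |-11|<=|23| out[13]=529, r--
l=0 r=12: |-11|<=|22| out[12]=484, r--
l=0 r=11: |-11|<=|21| out[11]=441, r--
l=0 r=10: |-11|<=|20| out[10]=400, r--
l=0 r=9: |-11|<=|18| out[9]=324, r--
l=0 r=8: |-11|<=|17| out[8]=289, r--
l=0 r=7: |-11|<=|15| out[7]=225, r--
l=0 r=6: |-11|<=|14| out[6]=196, r--
l=0 r=5: |-11|<=|13| out[5]=169, r--
l=0 r=4: |-11|>|9| out[4]=121, l++
l=1 r=4: |5|<=|9| out[3]=81, r--
l=1 r=3: |5|<=|8| out[2]=64, r--
l=1 r=2: |5|<=|6| out[1]=36, r--
l=1 r=1: |5|<=|5| out[0]=25, r--

[25, 36, 64, 81, 121, 169, 196, 225, 289, 324, 400, 441, 484, 529, 576]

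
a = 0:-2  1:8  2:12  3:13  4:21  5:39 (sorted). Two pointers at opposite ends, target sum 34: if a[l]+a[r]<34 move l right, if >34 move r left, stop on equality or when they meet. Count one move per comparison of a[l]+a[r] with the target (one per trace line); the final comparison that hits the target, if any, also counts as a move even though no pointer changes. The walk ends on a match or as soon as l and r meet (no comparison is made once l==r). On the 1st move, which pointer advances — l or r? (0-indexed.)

l=0 r=5: -2+39=37 >34, r--

r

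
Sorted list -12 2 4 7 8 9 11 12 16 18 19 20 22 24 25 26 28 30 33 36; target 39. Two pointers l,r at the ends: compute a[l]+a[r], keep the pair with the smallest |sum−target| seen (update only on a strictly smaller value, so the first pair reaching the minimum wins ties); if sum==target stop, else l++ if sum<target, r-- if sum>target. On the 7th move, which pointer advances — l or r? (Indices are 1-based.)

[1,20] -12+36=24 d=15 * → l++
[2,20] 2+36=38 d=1 * → l++
[3,20] 4+36=40 d=1 → r--
[3,19] 4+33=37 d=2 → l++
[4,19] 7+33=40 d=1 → r--
[4,18] 7+30=37 d=2 → l++
[5,18] 8+30=38 d=1 → l++

l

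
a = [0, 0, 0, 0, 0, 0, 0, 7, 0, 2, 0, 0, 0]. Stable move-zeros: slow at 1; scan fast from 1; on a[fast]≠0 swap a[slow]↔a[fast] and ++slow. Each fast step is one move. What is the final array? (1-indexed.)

slow=1 fast=1: a[fast]=0, fast++
slow=1 fast=2: a[fast]=0, fast++
slow=1 fast=3: a[fast]=0, fast++
slow=1 fast=4: a[fast]=0, fast++
slow=1 fast=5: a[fast]=0, fast++
slow=1 fast=6: a[fast]=0, fast++
slow=1 fast=7: a[fast]=0, fast++
slow=1 fast=8: a[fast]=7≠0 swap→a[1]=7, slow++,fast++
slow=2 fast=9: a[fast]=0, fast++
slow=2 fast=10: a[fast]=2≠0 swap→a[2]=2, slow++,fast++
slow=3 fast=11: a[fast]=0, fast++
slow=3 fast=12: a[fast]=0, fast++
slow=3 fast=13: a[fast]=0, fast++

[7, 2, 0, 0, 0, 0, 0, 0, 0, 0, 0, 0, 0]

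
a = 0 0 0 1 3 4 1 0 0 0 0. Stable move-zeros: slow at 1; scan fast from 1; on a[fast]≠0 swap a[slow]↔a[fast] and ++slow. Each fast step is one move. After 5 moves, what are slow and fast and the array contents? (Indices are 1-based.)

(s=1,f=1) a[fast]=0 → fast++
(s=1,f=2) a[fast]=0 → fast++
(s=1,f=3) a[fast]=0 → fast++
(s=1,f=4) a[fast]=1≠0 swap→a[1]=1 → slow++,fast++
(s=2,f=5) a[fast]=3≠0 swap→a[2]=3 → slow++,fast++

slow=3, fast=6, a=[1, 3, 0, 0, 0, 4, 1, 0, 0, 0, 0]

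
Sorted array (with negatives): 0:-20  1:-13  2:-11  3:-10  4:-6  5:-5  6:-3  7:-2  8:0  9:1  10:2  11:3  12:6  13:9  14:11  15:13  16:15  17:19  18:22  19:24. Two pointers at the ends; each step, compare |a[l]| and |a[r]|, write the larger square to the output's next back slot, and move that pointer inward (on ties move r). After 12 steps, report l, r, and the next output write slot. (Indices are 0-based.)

l=4, r=11, next write slot=7

[0,19] |-20|<=|24| out[19]=576 → r--
[0,18] |-20|<=|22| out[18]=484 → r--
[0,17] |-20|>|19| out[17]=400 → l++
[1,17] |-13|<=|19| out[16]=361 → r--
[1,16] |-13|<=|15| out[15]=225 → r--
[1,15] |-13|<=|13| out[14]=169 → r--
[1,14] |-13|>|11| out[13]=169 → l++
[2,14] |-11|<=|11| out[12]=121 → r--
[2,13] |-11|>|9| out[11]=121 → l++
[3,13] |-10|>|9| out[10]=100 → l++
[4,13] |-6|<=|9| out[9]=81 → r--
[4,12] |-6|<=|6| out[8]=36 → r--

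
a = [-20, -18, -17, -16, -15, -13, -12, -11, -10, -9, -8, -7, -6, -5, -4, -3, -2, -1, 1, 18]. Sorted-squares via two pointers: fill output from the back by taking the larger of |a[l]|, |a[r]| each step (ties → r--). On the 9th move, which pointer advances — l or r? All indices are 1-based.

[1,20] |-20|>|18| out[20]=400 → l++
[2,20] |-18|<=|18| out[19]=324 → r--
[2,19] |-18|>|1| out[18]=324 → l++
[3,19] |-17|>|1| out[17]=289 → l++
[4,19] |-16|>|1| out[16]=256 → l++
[5,19] |-15|>|1| out[15]=225 → l++
[6,19] |-13|>|1| out[14]=169 → l++
[7,19] |-12|>|1| out[13]=144 → l++
[8,19] |-11|>|1| out[12]=121 → l++

l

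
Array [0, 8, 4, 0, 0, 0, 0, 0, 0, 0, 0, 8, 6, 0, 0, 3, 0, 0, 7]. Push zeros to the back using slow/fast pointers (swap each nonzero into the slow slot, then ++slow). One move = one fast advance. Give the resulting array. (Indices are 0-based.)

(s=0,f=0) a[fast]=0 → fast++
(s=0,f=1) a[fast]=8≠0 swap→a[0]=8 → slow++,fast++
(s=1,f=2) a[fast]=4≠0 swap→a[1]=4 → slow++,fast++
(s=2,f=3) a[fast]=0 → fast++
(s=2,f=4) a[fast]=0 → fast++
(s=2,f=5) a[fast]=0 → fast++
(s=2,f=6) a[fast]=0 → fast++
(s=2,f=7) a[fast]=0 → fast++
(s=2,f=8) a[fast]=0 → fast++
(s=2,f=9) a[fast]=0 → fast++
(s=2,f=10) a[fast]=0 → fast++
(s=2,f=11) a[fast]=8≠0 swap→a[2]=8 → slow++,fast++
(s=3,f=12) a[fast]=6≠0 swap→a[3]=6 → slow++,fast++
(s=4,f=13) a[fast]=0 → fast++
(s=4,f=14) a[fast]=0 → fast++
(s=4,f=15) a[fast]=3≠0 swap→a[4]=3 → slow++,fast++
(s=5,f=16) a[fast]=0 → fast++
(s=5,f=17) a[fast]=0 → fast++
(s=5,f=18) a[fast]=7≠0 swap→a[5]=7 → slow++,fast++

[8, 4, 8, 6, 3, 7, 0, 0, 0, 0, 0, 0, 0, 0, 0, 0, 0, 0, 0]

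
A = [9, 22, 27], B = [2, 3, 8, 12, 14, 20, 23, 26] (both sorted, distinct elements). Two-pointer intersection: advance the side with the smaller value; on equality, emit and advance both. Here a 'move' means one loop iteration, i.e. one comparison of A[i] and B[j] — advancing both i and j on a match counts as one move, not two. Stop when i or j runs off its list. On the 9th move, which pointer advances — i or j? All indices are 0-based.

[i=0,j=0] 9>2 → j++
[i=0,j=1] 9>3 → j++
[i=0,j=2] 9>8 → j++
[i=0,j=3] 9<12 → i++
[i=1,j=3] 22>12 → j++
[i=1,j=4] 22>14 → j++
[i=1,j=5] 22>20 → j++
[i=1,j=6] 22<23 → i++
[i=2,j=6] 27>23 → j++

j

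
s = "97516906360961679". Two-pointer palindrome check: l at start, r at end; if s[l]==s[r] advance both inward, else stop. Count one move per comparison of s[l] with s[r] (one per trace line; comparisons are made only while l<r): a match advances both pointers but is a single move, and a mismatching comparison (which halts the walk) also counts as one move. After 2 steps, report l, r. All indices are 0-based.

l=0 r=16: '9'=='9', l++,r--
l=1 r=15: '7'=='7', l++,r--

l=2, r=14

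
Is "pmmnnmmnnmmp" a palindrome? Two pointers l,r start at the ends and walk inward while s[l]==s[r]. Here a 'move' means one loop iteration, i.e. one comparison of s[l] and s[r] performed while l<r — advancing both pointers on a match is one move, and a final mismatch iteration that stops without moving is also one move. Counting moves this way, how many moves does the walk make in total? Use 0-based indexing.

6 moves

l=0 r=11: 'p'=='p', l++,r--
l=1 r=10: 'm'=='m', l++,r--
l=2 r=9: 'm'=='m', l++,r--
l=3 r=8: 'n'=='n', l++,r--
l=4 r=7: 'n'=='n', l++,r--
l=5 r=6: 'm'=='m', l++,r--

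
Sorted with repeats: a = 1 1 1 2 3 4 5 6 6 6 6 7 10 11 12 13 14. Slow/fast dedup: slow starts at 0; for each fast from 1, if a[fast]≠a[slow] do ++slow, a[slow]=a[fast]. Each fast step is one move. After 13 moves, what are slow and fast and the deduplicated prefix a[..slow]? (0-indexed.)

slow=0 fast=1: a[fast]=1=a[slow] dup, fast++
slow=0 fast=2: a[fast]=1=a[slow] dup, fast++
slow=0 fast=3: a[fast]=2≠a[slow]=1 write a[1]=2, slow++,fast++
slow=1 fast=4: a[fast]=3≠a[slow]=2 write a[2]=3, slow++,fast++
slow=2 fast=5: a[fast]=4≠a[slow]=3 write a[3]=4, slow++,fast++
slow=3 fast=6: a[fast]=5≠a[slow]=4 write a[4]=5, slow++,fast++
slow=4 fast=7: a[fast]=6≠a[slow]=5 write a[5]=6, slow++,fast++
slow=5 fast=8: a[fast]=6=a[slow] dup, fast++
slow=5 fast=9: a[fast]=6=a[slow] dup, fast++
slow=5 fast=10: a[fast]=6=a[slow] dup, fast++
slow=5 fast=11: a[fast]=7≠a[slow]=6 write a[6]=7, slow++,fast++
slow=6 fast=12: a[fast]=10≠a[slow]=7 write a[7]=10, slow++,fast++
slow=7 fast=13: a[fast]=11≠a[slow]=10 write a[8]=11, slow++,fast++

slow=8, fast=14, prefix=[1, 2, 3, 4, 5, 6, 7, 10, 11]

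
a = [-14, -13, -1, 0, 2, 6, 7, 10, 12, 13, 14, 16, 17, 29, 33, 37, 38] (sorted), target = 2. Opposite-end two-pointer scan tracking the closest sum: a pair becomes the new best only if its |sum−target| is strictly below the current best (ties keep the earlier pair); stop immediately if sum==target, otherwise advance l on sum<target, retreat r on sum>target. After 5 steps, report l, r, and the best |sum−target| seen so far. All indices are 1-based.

[1,17] -14+38=24 d=22 * → r--
[1,16] -14+37=23 d=21 * → r--
[1,15] -14+33=19 d=17 * → r--
[1,14] -14+29=15 d=13 * → r--
[1,13] -14+17=3 d=1 * → r--

l=1, r=12, best |Δ|=1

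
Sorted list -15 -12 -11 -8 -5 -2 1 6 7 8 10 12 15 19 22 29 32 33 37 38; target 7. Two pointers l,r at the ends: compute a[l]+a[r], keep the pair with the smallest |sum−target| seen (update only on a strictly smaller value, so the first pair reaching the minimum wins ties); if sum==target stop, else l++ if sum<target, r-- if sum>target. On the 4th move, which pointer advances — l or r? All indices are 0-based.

l=0 r=19: -15+38=23 d=16 *, r--
l=0 r=18: -15+37=22 d=15 *, r--
l=0 r=17: -15+33=18 d=11 *, r--
l=0 r=16: -15+32=17 d=10 *, r--

r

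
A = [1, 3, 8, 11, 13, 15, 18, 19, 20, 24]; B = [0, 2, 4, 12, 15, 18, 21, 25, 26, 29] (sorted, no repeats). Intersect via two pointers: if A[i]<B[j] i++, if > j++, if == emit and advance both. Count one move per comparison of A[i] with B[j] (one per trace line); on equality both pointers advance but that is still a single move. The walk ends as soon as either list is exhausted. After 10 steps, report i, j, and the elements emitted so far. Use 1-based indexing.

[i=1,j=1] 1>0 → j++
[i=1,j=2] 1<2 → i++
[i=2,j=2] 3>2 → j++
[i=2,j=3] 3<4 → i++
[i=3,j=3] 8>4 → j++
[i=3,j=4] 8<12 → i++
[i=4,j=4] 11<12 → i++
[i=5,j=4] 13>12 → j++
[i=5,j=5] 13<15 → i++
[i=6,j=5] 15==15 emit → i++,j++

i=7, j=6, emitted=[15]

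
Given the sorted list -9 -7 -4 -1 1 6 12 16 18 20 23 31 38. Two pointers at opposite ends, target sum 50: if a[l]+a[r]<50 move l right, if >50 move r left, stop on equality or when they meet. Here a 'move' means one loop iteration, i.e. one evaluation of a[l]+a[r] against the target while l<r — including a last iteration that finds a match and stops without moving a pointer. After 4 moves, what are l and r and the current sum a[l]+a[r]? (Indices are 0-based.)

l=4, r=12, sum=39

l=0 r=12: -9+38=29 <50, l++
l=1 r=12: -7+38=31 <50, l++
l=2 r=12: -4+38=34 <50, l++
l=3 r=12: -1+38=37 <50, l++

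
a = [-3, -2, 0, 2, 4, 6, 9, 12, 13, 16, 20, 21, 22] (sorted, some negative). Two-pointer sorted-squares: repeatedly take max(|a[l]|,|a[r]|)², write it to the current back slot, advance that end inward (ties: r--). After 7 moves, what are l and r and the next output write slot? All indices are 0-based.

l=0, r=5, next write slot=5

[0,12] |-3|<=|22| out[12]=484 → r--
[0,11] |-3|<=|21| out[11]=441 → r--
[0,10] |-3|<=|20| out[10]=400 → r--
[0,9] |-3|<=|16| out[9]=256 → r--
[0,8] |-3|<=|13| out[8]=169 → r--
[0,7] |-3|<=|12| out[7]=144 → r--
[0,6] |-3|<=|9| out[6]=81 → r--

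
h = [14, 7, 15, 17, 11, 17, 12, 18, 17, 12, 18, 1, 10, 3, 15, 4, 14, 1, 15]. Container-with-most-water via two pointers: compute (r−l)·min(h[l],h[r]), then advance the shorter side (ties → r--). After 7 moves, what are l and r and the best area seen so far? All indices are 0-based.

l=0 r=18: min(14,15)*18=252 best=252 *, l++
l=1 r=18: min(7,15)*17=119 best=252, l++
l=2 r=18: min(15,15)*16=240 best=252, r--
l=2 r=17: min(15,1)*15=15 best=252, r--
l=2 r=16: min(15,14)*14=196 best=252, r--
l=2 r=15: min(15,4)*13=52 best=252, r--
l=2 r=14: min(15,15)*12=180 best=252, r--

l=2, r=13, best area=252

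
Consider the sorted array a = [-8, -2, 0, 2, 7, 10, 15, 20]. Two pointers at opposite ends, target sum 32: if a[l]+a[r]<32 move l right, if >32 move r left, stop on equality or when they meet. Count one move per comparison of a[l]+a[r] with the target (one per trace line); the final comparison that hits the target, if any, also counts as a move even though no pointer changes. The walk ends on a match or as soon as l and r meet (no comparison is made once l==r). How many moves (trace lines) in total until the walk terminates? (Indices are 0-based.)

7 moves

l=0 r=7: -8+20=12 <32, l++
l=1 r=7: -2+20=18 <32, l++
l=2 r=7: 0+20=20 <32, l++
l=3 r=7: 2+20=22 <32, l++
l=4 r=7: 7+20=27 <32, l++
l=5 r=7: 10+20=30 <32, l++
l=6 r=7: 15+20=35 >32, r--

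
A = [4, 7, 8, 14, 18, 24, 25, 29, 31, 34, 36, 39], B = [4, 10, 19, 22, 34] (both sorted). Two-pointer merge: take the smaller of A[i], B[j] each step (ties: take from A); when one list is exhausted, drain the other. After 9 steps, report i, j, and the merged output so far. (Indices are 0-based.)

i=5, j=4, merged so far=[4, 4, 7, 8, 10, 14, 18, 19, 22]

i=0 j=0: A[i]=4<=B[j]=4 take 4, i++
i=1 j=0: A[i]=7>B[j]=4 take 4, j++
i=1 j=1: A[i]=7<=B[j]=10 take 7, i++
i=2 j=1: A[i]=8<=B[j]=10 take 8, i++
i=3 j=1: A[i]=14>B[j]=10 take 10, j++
i=3 j=2: A[i]=14<=B[j]=19 take 14, i++
i=4 j=2: A[i]=18<=B[j]=19 take 18, i++
i=5 j=2: A[i]=24>B[j]=19 take 19, j++
i=5 j=3: A[i]=24>B[j]=22 take 22, j++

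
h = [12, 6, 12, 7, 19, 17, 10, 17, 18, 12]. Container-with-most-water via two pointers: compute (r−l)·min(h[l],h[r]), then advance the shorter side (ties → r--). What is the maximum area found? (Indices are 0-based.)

[0,9] min(12,12)*9=108 best=108 * → r--
[0,8] min(12,18)*8=96 best=108 → l++
[1,8] min(6,18)*7=42 best=108 → l++
[2,8] min(12,18)*6=72 best=108 → l++
[3,8] min(7,18)*5=35 best=108 → l++
[4,8] min(19,18)*4=72 best=108 → r--
[4,7] min(19,17)*3=51 best=108 → r--
[4,6] min(19,10)*2=20 best=108 → r--
[4,5] min(19,17)*1=17 best=108 → r--

max area = 108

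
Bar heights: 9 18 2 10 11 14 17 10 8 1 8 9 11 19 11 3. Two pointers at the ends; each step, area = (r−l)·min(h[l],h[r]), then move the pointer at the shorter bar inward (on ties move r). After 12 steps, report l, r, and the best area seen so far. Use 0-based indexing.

l=10, r=13, best area=216

l=0 r=15: min(9,3)*15=45 best=45 *, r--
l=0 r=14: min(9,11)*14=126 best=126 *, l++
l=1 r=14: min(18,11)*13=143 best=143 *, r--
l=1 r=13: min(18,19)*12=216 best=216 *, l++
l=2 r=13: min(2,19)*11=22 best=216, l++
l=3 r=13: min(10,19)*10=100 best=216, l++
l=4 r=13: min(11,19)*9=99 best=216, l++
l=5 r=13: min(14,19)*8=112 best=216, l++
l=6 r=13: min(17,19)*7=119 best=216, l++
l=7 r=13: min(10,19)*6=60 best=216, l++
l=8 r=13: min(8,19)*5=40 best=216, l++
l=9 r=13: min(1,19)*4=4 best=216, l++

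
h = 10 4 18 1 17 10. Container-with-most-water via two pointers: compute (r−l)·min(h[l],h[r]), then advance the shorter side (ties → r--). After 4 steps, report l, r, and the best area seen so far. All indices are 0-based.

l=0 r=5: min(10,10)*5=50 best=50 *, r--
l=0 r=4: min(10,17)*4=40 best=50, l++
l=1 r=4: min(4,17)*3=12 best=50, l++
l=2 r=4: min(18,17)*2=34 best=50, r--

l=2, r=3, best area=50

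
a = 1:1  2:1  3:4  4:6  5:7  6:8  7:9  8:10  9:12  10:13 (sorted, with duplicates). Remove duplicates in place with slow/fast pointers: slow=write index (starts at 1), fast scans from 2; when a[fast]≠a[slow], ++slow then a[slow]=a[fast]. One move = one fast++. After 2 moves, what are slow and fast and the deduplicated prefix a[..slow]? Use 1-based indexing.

slow=2, fast=4, prefix=[1, 4]

(s=1,f=2) a[fast]=1=a[slow] dup → fast++
(s=1,f=3) a[fast]=4≠a[slow]=1 write a[2]=4 → slow++,fast++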